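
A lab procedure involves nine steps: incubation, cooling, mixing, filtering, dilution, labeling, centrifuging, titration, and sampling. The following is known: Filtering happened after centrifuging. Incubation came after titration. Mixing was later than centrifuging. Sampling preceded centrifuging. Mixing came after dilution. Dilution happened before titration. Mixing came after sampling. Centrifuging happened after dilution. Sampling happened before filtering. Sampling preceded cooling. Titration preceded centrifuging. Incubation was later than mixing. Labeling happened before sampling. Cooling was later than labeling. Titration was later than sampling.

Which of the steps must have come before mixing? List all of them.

Directly stated before mixing: centrifuging, dilution, and sampling.
Labeling reaches mixing via labeling → sampling → mixing.
Titration reaches mixing via titration → centrifuging → mixing.

centrifuging, dilution, labeling, sampling, titration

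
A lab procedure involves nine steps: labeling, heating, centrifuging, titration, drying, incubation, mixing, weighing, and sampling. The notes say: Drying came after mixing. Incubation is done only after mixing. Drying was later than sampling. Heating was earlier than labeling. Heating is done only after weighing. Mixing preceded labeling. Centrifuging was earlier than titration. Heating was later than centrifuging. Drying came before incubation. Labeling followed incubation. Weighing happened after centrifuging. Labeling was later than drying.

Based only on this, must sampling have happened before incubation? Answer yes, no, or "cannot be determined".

yes

Chain the constraints: sampling → drying → incubation. Each link is directly stated, so sampling comes before incubation.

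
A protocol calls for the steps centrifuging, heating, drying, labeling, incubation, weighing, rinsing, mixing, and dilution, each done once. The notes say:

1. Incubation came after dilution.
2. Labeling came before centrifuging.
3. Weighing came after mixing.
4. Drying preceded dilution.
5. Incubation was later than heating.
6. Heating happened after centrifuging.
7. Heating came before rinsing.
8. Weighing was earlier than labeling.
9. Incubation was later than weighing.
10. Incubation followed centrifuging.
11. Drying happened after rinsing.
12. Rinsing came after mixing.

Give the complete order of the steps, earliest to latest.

mixing, weighing, labeling, centrifuging, heating, rinsing, drying, dilution, incubation

The constraints fix every adjacent pair, so only one ordering works:
mixing → weighing → labeling → centrifuging → heating → rinsing → drying → dilution → incubation.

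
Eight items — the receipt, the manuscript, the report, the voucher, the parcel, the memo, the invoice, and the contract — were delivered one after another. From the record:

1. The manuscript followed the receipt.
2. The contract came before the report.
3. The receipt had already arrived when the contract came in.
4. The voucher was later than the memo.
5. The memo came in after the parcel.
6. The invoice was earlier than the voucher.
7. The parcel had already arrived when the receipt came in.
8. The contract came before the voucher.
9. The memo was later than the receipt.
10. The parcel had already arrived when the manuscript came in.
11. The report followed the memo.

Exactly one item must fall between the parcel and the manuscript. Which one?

Tracing the constraints gives the parcel → the receipt → the manuscript, so the receipt sits after the parcel and before the manuscript.
No other item is forced both after the parcel and before the manuscript.

the receipt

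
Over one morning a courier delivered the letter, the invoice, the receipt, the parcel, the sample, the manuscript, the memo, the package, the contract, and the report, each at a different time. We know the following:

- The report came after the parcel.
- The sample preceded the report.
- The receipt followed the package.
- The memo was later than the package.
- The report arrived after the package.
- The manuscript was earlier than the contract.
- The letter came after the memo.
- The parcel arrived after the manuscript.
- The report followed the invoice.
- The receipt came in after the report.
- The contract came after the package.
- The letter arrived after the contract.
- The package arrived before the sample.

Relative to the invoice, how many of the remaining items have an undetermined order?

Forced after the invoice: the receipt and the report.
That leaves the contract, the letter, the manuscript, the memo, the package, the parcel, and the sample with no forced order relative to the invoice — 7.

7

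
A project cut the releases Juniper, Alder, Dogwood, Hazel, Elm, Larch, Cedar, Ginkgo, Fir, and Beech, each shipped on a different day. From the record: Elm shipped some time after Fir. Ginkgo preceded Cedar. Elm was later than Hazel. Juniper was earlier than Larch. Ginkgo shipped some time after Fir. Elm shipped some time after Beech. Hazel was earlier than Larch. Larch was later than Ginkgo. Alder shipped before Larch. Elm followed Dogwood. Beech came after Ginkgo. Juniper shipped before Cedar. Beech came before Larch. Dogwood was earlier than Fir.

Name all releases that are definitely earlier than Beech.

Directly stated before Beech: Ginkgo.
Dogwood reaches Beech via Dogwood → Fir → Ginkgo → Beech.
Fir reaches Beech via Fir → Ginkgo → Beech.

Dogwood, Fir, Ginkgo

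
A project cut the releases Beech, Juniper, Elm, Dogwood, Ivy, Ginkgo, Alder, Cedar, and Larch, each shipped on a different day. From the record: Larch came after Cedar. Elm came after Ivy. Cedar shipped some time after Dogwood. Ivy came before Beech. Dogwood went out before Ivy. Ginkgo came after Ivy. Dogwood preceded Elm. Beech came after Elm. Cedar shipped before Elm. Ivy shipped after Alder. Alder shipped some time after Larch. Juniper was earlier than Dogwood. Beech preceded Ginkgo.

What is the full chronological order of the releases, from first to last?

Juniper, Dogwood, Cedar, Larch, Alder, Ivy, Elm, Beech, Ginkgo

The constraints fix every adjacent pair, so only one ordering works:
Juniper → Dogwood → Cedar → Larch → Alder → Ivy → Elm → Beech → Ginkgo.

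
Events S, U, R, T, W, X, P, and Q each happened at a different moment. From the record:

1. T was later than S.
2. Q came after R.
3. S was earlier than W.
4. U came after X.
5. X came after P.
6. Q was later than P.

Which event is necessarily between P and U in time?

X

Tracing the constraints gives P → X → U, so X sits after P and before U.
No other event is forced both after P and before U.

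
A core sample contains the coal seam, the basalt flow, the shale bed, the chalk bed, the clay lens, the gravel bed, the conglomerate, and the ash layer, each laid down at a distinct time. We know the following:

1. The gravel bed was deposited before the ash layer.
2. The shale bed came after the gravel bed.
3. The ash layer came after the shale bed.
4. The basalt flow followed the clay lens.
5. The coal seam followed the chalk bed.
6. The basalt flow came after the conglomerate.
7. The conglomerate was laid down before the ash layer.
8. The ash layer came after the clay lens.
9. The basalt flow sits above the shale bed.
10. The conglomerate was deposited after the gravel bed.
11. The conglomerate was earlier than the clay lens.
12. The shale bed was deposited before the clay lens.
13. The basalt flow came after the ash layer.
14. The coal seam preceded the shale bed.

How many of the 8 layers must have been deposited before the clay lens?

5

Directly stated before the clay lens: the conglomerate and the shale bed.
The chalk bed reaches the clay lens via the chalk bed → the coal seam → the shale bed → the clay lens.
The coal seam reaches the clay lens via the coal seam → the shale bed → the clay lens.
The gravel bed reaches the clay lens via the gravel bed → the conglomerate → the clay lens.
No chain forces the basalt flow (or any of the others) ahead of the clay lens.
That's the chalk bed, the coal seam, the conglomerate, the gravel bed, and the shale bed — 5 in all.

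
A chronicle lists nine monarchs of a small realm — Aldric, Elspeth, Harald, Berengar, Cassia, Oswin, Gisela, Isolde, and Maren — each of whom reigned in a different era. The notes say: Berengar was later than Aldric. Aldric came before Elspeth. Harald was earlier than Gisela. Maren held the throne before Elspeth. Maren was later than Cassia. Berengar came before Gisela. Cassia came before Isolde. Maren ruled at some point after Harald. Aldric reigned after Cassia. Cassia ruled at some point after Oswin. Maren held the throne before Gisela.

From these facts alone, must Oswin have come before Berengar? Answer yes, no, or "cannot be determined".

yes

Chain the constraints: Oswin → Cassia → Aldric → Berengar. Each link is directly stated, so Oswin comes before Berengar.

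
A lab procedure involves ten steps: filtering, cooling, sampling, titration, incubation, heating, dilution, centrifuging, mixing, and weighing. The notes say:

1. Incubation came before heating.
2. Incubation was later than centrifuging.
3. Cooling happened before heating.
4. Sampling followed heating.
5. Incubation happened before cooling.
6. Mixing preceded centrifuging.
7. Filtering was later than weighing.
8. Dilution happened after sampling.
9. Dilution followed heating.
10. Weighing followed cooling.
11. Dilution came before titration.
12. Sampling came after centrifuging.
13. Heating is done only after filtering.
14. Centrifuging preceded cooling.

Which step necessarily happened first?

Mixing has a chain of constraints placing it before every other step, so mixing must be first.

mixing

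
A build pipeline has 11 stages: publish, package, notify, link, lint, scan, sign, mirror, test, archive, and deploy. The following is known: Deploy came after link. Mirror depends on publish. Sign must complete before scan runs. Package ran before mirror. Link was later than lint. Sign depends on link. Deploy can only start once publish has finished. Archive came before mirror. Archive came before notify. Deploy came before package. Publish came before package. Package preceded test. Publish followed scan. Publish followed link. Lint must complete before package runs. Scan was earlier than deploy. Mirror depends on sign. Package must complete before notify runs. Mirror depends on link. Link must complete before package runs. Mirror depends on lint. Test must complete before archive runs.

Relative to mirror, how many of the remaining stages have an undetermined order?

Forced before mirror: archive, deploy, link, lint, package, publish, scan, sign, and test.
That leaves notify with no forced order relative to mirror — 1.

1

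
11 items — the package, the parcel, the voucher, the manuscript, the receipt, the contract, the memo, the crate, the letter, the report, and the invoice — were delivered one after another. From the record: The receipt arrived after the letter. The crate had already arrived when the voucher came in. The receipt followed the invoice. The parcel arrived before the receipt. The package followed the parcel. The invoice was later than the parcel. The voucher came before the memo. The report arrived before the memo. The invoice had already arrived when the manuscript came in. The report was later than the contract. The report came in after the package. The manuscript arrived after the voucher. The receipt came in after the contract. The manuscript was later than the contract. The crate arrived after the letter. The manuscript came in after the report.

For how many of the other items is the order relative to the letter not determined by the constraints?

Forced after the letter: the crate, the manuscript, the memo, the receipt, and the voucher.
That leaves the contract, the invoice, the package, the parcel, and the report with no forced order relative to the letter — 5.

5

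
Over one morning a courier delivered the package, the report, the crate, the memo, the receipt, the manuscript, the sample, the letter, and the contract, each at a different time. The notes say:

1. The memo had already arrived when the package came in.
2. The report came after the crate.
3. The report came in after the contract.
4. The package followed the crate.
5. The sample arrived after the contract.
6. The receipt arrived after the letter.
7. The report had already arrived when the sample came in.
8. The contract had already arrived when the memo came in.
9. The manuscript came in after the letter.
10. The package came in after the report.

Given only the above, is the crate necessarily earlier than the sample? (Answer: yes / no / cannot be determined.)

yes

Chain the constraints: the crate → the report → the sample. Each link is directly stated, so the crate comes before the sample.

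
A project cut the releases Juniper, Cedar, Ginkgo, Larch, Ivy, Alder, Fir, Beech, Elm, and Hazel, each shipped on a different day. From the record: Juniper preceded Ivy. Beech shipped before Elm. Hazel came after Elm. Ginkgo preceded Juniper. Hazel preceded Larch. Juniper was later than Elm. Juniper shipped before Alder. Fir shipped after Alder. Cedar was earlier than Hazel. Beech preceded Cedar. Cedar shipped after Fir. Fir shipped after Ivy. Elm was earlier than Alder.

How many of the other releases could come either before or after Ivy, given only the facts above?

Forced before Ivy: Beech, Elm, Ginkgo, and Juniper; forced after Ivy: Cedar, Fir, Hazel, and Larch.
That leaves Alder with no forced order relative to Ivy — 1.

1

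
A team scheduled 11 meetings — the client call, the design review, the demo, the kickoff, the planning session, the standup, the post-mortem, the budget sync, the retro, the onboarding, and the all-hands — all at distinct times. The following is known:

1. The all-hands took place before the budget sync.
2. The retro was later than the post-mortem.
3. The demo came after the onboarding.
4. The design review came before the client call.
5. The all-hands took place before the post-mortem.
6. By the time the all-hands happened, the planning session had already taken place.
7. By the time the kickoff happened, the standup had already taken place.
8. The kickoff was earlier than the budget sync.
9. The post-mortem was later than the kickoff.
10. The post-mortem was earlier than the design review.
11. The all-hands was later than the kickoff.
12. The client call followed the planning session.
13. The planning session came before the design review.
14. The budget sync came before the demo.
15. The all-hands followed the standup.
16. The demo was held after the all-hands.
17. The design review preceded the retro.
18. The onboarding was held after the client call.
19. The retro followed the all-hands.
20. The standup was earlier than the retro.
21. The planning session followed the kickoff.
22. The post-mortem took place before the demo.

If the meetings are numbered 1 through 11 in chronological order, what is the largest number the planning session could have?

The planning session must come before the all-hands, the budget sync, the client call, the demo, the design review, the onboarding, the post-mortem, and the retro — 8 meetings forced after it.
Everything else can be placed before the planning session in some valid order, so the planning session can sit as late as position 11 − 8 = 3.

3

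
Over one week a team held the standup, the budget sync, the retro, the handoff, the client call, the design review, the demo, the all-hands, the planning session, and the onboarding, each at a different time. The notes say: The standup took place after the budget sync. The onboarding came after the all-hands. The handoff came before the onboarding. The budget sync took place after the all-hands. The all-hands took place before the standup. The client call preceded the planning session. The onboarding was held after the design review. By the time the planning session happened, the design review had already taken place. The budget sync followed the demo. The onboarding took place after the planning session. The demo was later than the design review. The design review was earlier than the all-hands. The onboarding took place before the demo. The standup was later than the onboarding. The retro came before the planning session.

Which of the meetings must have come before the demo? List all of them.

Directly stated before the demo: the design review and the onboarding.
The all-hands reaches the demo via the all-hands → the onboarding → the demo.
The client call reaches the demo via the client call → the planning session → the onboarding → the demo.
The handoff reaches the demo via the handoff → the onboarding → the demo.
Likewise the planning session and the retro each reach the demo by chaining the stated constraints.

the all-hands, the client call, the design review, the handoff, the onboarding, the planning session, the retro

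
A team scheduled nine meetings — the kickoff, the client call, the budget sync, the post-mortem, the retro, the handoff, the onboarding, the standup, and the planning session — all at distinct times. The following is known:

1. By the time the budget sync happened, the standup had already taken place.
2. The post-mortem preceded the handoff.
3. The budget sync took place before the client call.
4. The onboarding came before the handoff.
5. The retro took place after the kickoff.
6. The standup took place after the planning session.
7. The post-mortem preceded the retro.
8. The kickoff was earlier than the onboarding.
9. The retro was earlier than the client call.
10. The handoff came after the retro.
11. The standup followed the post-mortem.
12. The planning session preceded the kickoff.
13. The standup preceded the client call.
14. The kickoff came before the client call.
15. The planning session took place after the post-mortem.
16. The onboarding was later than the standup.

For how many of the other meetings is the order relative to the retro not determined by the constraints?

Forced before the retro: the kickoff, the planning session, and the post-mortem; forced after the retro: the client call and the handoff.
That leaves the budget sync, the onboarding, and the standup with no forced order relative to the retro — 3.

3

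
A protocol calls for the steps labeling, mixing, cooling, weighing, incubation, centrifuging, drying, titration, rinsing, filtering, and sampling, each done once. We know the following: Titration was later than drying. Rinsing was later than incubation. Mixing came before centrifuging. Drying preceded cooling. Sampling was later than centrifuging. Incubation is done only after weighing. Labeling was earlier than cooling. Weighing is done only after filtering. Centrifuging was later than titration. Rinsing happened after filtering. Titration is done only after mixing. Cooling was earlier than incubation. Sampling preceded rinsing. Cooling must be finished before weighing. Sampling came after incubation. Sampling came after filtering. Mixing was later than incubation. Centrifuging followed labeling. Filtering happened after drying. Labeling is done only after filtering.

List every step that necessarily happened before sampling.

centrifuging, cooling, drying, filtering, incubation, labeling, mixing, titration, weighing

Directly stated before sampling: centrifuging, filtering, and incubation.
Cooling reaches sampling via cooling → incubation → sampling.
Drying reaches sampling via drying → filtering → sampling.
Labeling reaches sampling via labeling → centrifuging → sampling.
Likewise mixing, titration, and weighing each reach sampling by chaining the stated constraints.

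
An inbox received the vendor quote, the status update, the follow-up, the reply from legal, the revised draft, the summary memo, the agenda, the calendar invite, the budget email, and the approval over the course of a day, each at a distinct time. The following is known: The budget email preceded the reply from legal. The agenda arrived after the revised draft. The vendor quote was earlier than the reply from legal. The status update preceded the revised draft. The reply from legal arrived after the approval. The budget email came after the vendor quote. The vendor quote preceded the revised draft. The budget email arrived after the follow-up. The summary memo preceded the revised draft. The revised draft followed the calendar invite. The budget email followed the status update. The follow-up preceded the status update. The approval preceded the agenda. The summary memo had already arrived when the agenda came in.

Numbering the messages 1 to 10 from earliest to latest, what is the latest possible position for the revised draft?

The revised draft must come before the agenda — 1 message forced after it.
Everything else can be placed before the revised draft in some valid order, so the revised draft can sit as late as position 10 − 1 = 9.

9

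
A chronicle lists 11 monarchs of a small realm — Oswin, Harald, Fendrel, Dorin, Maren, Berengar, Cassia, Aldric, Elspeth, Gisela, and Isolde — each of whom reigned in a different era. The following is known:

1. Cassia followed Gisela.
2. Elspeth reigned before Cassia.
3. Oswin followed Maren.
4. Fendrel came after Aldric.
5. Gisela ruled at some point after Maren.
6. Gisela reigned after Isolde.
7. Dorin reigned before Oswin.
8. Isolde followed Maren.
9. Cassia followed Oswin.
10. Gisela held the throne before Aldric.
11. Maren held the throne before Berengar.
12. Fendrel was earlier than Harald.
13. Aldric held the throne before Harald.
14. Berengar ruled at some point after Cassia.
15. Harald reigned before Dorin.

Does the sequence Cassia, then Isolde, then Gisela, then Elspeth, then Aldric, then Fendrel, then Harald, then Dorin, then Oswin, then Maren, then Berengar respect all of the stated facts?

The constraints require Maren before Gisela, but in the proposed sequence Gisela appears ahead of Maren. That one violation is enough.

no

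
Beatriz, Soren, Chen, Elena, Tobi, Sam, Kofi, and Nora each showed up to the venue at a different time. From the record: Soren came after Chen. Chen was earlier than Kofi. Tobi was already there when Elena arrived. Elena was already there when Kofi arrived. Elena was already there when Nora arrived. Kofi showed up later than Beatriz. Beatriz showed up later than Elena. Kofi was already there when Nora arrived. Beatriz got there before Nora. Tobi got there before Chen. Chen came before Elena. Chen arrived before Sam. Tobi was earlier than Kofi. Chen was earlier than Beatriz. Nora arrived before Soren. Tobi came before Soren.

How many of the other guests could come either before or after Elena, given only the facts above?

Forced before Elena: Chen and Tobi; forced after Elena: Beatriz, Kofi, Nora, and Soren.
That leaves Sam with no forced order relative to Elena — 1.

1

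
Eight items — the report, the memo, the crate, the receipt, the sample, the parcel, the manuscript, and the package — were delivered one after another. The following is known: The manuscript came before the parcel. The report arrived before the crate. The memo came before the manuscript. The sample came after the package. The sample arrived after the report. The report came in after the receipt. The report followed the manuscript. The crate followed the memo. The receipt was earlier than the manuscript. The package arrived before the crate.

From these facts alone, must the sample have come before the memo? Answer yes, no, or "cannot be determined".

Tracing the constraints gives the memo → the manuscript → the report → the sample, so the memo must come before the sample.
That means the sample cannot be before the memo.

no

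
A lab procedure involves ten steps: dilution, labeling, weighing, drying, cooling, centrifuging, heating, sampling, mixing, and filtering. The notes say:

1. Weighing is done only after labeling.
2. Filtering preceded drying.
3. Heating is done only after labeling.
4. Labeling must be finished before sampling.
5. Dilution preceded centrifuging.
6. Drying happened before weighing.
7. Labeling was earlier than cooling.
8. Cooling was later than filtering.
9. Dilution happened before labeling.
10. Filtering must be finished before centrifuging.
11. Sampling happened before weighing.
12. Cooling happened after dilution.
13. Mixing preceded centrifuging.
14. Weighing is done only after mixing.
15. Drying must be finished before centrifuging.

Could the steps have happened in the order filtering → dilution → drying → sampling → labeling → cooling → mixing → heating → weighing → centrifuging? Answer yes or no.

no

The constraints require labeling before sampling, but in the proposed sequence sampling appears ahead of labeling. That one violation is enough.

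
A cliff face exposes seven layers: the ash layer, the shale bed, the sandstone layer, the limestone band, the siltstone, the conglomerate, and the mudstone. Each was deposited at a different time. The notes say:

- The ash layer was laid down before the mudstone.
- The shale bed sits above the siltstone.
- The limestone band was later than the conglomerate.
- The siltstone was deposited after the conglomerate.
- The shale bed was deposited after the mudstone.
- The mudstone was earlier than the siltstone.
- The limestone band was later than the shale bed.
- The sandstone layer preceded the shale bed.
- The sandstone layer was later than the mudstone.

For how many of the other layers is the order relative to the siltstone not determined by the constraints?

Forced before the siltstone: the ash layer, the conglomerate, and the mudstone; forced after the siltstone: the limestone band and the shale bed.
That leaves the sandstone layer with no forced order relative to the siltstone — 1.

1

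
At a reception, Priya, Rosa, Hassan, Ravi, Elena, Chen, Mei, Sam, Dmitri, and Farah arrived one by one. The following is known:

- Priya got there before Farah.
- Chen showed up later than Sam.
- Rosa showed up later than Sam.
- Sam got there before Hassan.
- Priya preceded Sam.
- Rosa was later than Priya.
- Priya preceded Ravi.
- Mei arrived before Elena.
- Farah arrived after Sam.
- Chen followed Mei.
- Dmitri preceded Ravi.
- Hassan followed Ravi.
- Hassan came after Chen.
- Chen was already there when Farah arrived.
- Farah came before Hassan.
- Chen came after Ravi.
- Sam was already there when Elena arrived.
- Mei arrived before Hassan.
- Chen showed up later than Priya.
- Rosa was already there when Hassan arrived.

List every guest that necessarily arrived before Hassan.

Directly stated before Hassan: Chen, Farah, Mei, Ravi, Rosa, and Sam.
Dmitri reaches Hassan via Dmitri → Ravi → Hassan.
Priya reaches Hassan via Priya → Rosa → Hassan.

Chen, Dmitri, Farah, Mei, Priya, Ravi, Rosa, Sam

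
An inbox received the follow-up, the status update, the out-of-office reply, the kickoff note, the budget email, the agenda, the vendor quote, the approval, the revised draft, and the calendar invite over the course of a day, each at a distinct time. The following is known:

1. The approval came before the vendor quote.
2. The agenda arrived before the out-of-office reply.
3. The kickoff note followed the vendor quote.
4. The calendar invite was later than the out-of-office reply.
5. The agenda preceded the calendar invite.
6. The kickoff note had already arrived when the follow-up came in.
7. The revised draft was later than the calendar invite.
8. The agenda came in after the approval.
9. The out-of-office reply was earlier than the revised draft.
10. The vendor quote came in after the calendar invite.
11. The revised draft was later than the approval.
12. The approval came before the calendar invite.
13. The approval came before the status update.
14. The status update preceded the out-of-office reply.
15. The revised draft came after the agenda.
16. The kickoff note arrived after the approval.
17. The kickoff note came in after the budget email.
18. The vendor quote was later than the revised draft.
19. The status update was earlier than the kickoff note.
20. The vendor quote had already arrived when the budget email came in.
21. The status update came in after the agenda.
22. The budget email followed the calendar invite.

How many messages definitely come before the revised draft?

Directly stated before the revised draft: the agenda, the approval, the calendar invite, and the out-of-office reply.
The status update reaches the revised draft via the status update → the out-of-office reply → the revised draft.
That's the agenda, the approval, the calendar invite, the out-of-office reply, and the status update — 5 in all.

5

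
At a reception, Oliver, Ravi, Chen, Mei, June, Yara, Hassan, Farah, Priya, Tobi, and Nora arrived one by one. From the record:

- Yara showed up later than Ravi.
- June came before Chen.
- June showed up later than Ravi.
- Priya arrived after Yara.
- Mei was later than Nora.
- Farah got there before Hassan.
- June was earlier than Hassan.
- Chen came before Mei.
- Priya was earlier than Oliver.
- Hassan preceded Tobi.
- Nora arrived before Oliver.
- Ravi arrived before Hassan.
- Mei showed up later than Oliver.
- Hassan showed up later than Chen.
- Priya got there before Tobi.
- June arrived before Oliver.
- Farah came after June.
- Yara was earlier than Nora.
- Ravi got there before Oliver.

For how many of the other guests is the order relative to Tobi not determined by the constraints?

3

Forced before Tobi: Chen, Farah, Hassan, June, Priya, Ravi, and Yara.
That leaves Mei, Nora, and Oliver with no forced order relative to Tobi — 3.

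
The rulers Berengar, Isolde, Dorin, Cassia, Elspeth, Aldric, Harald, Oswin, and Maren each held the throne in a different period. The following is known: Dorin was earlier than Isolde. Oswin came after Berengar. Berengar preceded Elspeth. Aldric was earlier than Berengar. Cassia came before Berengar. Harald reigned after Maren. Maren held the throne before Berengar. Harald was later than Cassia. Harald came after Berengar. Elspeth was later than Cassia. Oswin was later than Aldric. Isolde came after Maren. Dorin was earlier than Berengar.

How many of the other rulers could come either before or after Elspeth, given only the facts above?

Forced before Elspeth: Aldric, Berengar, Cassia, Dorin, and Maren.
That leaves Harald, Isolde, and Oswin with no forced order relative to Elspeth — 3.

3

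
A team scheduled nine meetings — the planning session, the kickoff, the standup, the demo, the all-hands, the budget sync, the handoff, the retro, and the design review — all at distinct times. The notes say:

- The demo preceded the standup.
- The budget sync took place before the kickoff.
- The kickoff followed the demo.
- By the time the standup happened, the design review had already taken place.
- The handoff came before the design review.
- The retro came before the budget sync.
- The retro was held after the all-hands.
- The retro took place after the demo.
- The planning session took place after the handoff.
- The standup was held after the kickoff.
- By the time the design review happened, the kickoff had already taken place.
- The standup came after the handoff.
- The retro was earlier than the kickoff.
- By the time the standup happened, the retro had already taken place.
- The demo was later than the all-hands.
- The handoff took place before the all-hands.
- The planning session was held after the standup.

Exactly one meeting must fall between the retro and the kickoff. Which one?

Tracing the constraints gives the retro → the budget sync → the kickoff, so the budget sync sits after the retro and before the kickoff.
No other meeting is forced both after the retro and before the kickoff.

the budget sync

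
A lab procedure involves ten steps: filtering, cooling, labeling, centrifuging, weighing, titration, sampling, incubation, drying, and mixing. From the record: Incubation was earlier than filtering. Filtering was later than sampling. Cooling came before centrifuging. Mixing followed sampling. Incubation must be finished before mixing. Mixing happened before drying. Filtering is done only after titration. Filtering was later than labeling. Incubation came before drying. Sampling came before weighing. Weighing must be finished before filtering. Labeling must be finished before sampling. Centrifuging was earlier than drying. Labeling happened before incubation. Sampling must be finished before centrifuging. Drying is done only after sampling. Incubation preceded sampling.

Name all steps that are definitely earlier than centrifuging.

cooling, incubation, labeling, sampling

Directly stated before centrifuging: cooling and sampling.
Incubation reaches centrifuging via incubation → sampling → centrifuging.
Labeling reaches centrifuging via labeling → sampling → centrifuging.
No chain forces mixing (or any of the others) ahead of centrifuging.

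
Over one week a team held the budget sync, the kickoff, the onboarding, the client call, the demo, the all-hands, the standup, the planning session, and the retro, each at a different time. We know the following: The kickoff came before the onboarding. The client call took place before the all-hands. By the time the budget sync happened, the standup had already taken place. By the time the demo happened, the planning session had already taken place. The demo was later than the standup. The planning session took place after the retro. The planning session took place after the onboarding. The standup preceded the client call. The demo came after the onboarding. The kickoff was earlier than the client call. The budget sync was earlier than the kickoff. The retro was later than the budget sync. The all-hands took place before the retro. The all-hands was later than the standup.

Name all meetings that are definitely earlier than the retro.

the all-hands, the budget sync, the client call, the kickoff, the standup

Directly stated before the retro: the all-hands and the budget sync.
The client call reaches the retro via the client call → the all-hands → the retro.
The kickoff reaches the retro via the kickoff → the client call → the all-hands → the retro.
The standup reaches the retro via the standup → the all-hands → the retro.
No chain forces the demo (or any of the others) ahead of the retro.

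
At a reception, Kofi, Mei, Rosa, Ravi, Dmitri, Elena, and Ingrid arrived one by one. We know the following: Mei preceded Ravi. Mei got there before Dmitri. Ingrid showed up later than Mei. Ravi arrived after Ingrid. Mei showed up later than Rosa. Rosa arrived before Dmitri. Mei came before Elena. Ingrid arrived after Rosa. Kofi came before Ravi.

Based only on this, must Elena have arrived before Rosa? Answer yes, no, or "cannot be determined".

no

Tracing the constraints gives Rosa → Mei → Elena, so Rosa must come before Elena.
That means Elena cannot be before Rosa.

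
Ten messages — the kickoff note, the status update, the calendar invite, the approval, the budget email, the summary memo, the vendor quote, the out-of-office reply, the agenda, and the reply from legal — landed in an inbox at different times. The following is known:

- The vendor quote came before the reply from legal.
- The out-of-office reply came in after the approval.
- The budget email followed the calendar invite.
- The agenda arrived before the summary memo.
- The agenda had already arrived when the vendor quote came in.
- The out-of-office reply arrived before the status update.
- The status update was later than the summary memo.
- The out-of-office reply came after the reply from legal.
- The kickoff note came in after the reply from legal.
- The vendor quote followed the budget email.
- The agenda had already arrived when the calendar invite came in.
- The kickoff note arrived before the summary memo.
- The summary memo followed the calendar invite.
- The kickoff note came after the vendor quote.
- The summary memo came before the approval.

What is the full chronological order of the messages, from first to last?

the agenda, the calendar invite, the budget email, the vendor quote, the reply from legal, the kickoff note, the summary memo, the approval, the out-of-office reply, the status update

The constraints fix every adjacent pair, so only one ordering works:
the agenda → the calendar invite → the budget email → the vendor quote → the reply from legal → the kickoff note → the summary memo → the approval → the out-of-office reply → the status update.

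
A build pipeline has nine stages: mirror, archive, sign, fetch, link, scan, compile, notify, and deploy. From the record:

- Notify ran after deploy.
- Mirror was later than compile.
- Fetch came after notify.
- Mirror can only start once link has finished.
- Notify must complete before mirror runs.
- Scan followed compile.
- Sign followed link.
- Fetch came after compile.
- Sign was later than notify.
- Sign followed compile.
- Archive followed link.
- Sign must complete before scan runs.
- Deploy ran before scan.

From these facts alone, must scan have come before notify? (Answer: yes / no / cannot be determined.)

no

Tracing the constraints gives notify → sign → scan, so notify must come before scan.
That means scan cannot be before notify.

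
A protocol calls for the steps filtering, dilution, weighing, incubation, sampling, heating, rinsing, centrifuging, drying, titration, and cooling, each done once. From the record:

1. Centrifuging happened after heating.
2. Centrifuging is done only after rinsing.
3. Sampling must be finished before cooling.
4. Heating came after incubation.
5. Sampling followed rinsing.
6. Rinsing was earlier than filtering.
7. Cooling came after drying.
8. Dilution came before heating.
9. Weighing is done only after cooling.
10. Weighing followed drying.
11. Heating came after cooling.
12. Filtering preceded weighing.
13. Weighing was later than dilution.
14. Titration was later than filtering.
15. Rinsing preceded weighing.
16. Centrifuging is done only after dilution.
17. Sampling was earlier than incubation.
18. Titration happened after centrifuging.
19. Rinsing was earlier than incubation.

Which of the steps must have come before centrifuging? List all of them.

cooling, dilution, drying, heating, incubation, rinsing, sampling

Directly stated before centrifuging: dilution, heating, and rinsing.
Cooling reaches centrifuging via cooling → heating → centrifuging.
Drying reaches centrifuging via drying → cooling → heating → centrifuging.
Incubation reaches centrifuging via incubation → heating → centrifuging.
Likewise sampling reaches centrifuging by chaining the stated constraints.
No chain forces titration (or any of the others) ahead of centrifuging.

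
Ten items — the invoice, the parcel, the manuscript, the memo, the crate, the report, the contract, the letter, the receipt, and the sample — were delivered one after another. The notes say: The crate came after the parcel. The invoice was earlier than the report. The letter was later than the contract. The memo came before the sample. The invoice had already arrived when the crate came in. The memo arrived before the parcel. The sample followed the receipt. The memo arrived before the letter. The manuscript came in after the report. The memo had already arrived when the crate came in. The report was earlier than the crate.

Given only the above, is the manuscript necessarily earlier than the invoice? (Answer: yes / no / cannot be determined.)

no

Tracing the constraints gives the invoice → the report → the manuscript, so the invoice must come before the manuscript.
That means the manuscript cannot be before the invoice.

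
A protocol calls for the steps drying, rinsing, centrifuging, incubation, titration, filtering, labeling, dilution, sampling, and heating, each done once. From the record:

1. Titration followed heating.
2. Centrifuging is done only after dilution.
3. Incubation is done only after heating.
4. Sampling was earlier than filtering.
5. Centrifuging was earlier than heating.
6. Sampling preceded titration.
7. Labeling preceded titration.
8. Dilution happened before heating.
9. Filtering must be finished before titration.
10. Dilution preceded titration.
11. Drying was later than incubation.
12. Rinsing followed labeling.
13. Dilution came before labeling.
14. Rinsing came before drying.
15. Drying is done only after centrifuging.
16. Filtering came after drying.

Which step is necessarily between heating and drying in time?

Tracing the constraints gives heating → incubation → drying, so incubation sits after heating and before drying.
No other step is forced both after heating and before drying.

incubation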